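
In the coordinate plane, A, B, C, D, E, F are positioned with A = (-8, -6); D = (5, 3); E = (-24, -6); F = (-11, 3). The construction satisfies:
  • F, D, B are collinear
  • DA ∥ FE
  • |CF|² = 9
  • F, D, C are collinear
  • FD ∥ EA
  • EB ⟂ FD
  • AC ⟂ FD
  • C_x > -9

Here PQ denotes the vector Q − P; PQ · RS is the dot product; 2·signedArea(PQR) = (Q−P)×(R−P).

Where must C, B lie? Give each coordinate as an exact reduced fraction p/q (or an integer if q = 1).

1. C_x = -8  [F, D, C are collinear ∩ AC ⟂ FD]
2. C_y = 3  [F, D, C are collinear ∩ AC ⟂ FD]
   → C = (-8, 3)
3. B_x = -24  [F, D, B are collinear ∩ EB ⟂ FD]
4. B_y = 3  [F, D, B are collinear ∩ EB ⟂ FD]
   → B = (-24, 3)

B = (-24, 3)
C = (-8, 3)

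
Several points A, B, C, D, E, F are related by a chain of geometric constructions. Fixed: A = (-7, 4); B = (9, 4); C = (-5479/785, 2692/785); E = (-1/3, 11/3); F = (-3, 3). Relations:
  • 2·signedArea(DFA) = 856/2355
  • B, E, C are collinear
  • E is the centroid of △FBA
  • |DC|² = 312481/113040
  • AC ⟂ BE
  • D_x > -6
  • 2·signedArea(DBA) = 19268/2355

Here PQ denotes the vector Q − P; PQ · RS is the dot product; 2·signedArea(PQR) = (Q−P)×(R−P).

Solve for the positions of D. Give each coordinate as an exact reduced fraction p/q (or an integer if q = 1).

1. D_x = -12524/2355  [2·signedArea(DBA) = 19268/2355 ∩ 2·signedArea(DFA) = 856/2355]
2. D_y = 32863/9420  [2·signedArea(DBA) = 19268/2355 ∩ 2·signedArea(DFA) = 856/2355]
   → D = (-12524/2355, 32863/9420)

D = (-12524/2355, 32863/9420)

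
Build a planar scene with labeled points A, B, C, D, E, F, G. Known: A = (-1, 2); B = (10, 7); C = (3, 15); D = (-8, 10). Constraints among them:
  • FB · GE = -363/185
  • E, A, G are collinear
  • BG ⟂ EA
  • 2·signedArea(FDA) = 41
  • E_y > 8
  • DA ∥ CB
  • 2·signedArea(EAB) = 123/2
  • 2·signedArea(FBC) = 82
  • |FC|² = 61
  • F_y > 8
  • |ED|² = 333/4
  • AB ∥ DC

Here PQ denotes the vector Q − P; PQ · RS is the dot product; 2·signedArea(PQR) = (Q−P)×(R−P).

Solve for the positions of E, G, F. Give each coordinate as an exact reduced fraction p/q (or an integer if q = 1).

1. E_x = 1  [line -5·x + 11·y + -177/2 = 0 ∩ |ED|² = 333/4]
2. E_y = 17/2  [line -5·x + 11·y + -177/2 = 0 ∩ |ED|² = 333/4]
   → E = (1, 17/2)
3. G_x = 251/185  [E, A, G are collinear ∩ BG ⟂ EA]
4. G_y = 1787/185  [E, A, G are collinear ∩ BG ⟂ EA]
   → G = (251/185, 1787/185)
5. F_x = -2  [2·signedArea(FDA) = 41 ∩ FB · GE = -363/185]
6. F_y = 9  [2·signedArea(FDA) = 41 ∩ FB · GE = -363/185]
   → F = (-2, 9)

E = (1, 17/2)
F = (-2, 9)
G = (251/185, 1787/185)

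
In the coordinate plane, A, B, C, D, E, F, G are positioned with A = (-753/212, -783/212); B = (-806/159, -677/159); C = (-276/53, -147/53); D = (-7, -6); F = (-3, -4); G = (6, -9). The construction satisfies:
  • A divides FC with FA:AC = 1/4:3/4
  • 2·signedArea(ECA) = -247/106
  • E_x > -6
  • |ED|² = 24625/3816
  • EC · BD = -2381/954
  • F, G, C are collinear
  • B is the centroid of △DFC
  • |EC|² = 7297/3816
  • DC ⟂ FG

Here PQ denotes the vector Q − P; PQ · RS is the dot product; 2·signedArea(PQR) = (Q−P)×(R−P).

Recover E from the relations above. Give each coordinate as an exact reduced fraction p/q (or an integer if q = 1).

1. E_x = -3341/636  [EC · BD = -2381/954 ∩ 2·signedArea(ECA) = -247/106]
2. E_y = -881/212  [EC · BD = -2381/954 ∩ 2·signedArea(ECA) = -247/106]
   → E = (-3341/636, -881/212)

E = (-3341/636, -881/212)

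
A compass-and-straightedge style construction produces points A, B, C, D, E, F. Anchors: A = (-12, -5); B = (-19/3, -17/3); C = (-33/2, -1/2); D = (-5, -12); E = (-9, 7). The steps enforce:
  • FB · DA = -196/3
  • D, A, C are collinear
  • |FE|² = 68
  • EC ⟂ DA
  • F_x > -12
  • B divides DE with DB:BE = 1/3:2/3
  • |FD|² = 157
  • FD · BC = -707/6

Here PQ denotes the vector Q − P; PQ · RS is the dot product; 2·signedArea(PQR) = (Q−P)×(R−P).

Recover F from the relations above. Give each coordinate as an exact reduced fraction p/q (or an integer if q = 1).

F = (-11, -1)

1. F_x = -11  [FB · DA = -196/3 ∩ FD · BC = -707/6]
2. F_y = -1  [FB · DA = -196/3 ∩ FD · BC = -707/6]
   → F = (-11, -1)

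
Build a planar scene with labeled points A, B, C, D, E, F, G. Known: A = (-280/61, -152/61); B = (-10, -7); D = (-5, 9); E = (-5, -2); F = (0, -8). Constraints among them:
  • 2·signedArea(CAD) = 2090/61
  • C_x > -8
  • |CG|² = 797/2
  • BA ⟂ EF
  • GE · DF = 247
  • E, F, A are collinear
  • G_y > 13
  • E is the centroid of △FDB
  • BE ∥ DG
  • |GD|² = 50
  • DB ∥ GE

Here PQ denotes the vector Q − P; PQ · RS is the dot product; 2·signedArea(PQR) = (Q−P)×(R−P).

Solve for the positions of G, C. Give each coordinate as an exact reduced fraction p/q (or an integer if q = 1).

C = (-15/2, -9/2)
G = (0, 14)

1. G_x = 0  [DB ∥ GE ∩ BE ∥ DG]
2. G_y = 14  [DB ∥ GE ∩ BE ∥ DG]
   → G = (0, 14)
3. C_x = -15/2  [line -701/61·x + -25/61·y + -5370/61 = 0 ∩ |CG|² = 797/2]
4. C_y = -9/2  [line -701/61·x + -25/61·y + -5370/61 = 0 ∩ |CG|² = 797/2]
   → C = (-15/2, -9/2)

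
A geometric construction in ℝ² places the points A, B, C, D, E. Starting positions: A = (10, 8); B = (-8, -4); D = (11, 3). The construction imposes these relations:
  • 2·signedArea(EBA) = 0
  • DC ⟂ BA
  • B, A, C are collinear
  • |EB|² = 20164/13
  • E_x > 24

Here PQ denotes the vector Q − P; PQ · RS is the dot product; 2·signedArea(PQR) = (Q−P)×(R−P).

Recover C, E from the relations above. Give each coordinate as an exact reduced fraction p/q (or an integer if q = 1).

C = (109/13, 90/13)
E = (322/13, 232/13)

1. C_x = 109/13  [B, A, C are collinear ∩ DC ⟂ BA]
2. C_y = 90/13  [B, A, C are collinear ∩ DC ⟂ BA]
   → C = (109/13, 90/13)
3. E_x = 322/13  [line -12·x + 18·y + -24 = 0 ∩ |EB|² = 20164/13]
4. E_y = 232/13  [line -12·x + 18·y + -24 = 0 ∩ |EB|² = 20164/13]
   → E = (322/13, 232/13)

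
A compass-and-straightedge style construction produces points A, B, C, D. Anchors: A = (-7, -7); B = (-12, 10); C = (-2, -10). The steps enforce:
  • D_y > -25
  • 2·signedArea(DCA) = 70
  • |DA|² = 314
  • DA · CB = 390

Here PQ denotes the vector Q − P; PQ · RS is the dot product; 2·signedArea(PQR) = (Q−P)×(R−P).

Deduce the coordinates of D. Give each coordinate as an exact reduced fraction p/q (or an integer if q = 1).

D = (-2, -24)

1. D_x = -2  [2·signedArea(DCA) = 70 ∩ DA · CB = 390]
2. D_y = -24  [2·signedArea(DCA) = 70 ∩ DA · CB = 390]
   → D = (-2, -24)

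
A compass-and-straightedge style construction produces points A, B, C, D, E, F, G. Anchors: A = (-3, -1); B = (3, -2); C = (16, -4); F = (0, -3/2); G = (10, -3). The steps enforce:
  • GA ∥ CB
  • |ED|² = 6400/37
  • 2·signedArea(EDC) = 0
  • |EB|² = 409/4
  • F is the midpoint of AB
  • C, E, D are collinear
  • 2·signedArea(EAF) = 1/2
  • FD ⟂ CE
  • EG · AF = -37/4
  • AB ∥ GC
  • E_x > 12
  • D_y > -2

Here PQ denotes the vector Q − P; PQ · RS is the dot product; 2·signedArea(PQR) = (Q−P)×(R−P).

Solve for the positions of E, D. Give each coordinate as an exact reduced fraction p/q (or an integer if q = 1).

1. E_x = 13  [EG · AF = -37/4 ∩ 2·signedArea(EAF) = 1/2]
2. E_y = -7/2  [EG · AF = -37/4 ∩ 2·signedArea(EAF) = 1/2]
   → E = (13, -7/2)
3. D_x = 1/37  [2·signedArea(EDC) = 0 ∩ FD ⟂ CE]
4. D_y = -99/74  [2·signedArea(EDC) = 0 ∩ FD ⟂ CE]
   → D = (1/37, -99/74)

D = (1/37, -99/74)
E = (13, -7/2)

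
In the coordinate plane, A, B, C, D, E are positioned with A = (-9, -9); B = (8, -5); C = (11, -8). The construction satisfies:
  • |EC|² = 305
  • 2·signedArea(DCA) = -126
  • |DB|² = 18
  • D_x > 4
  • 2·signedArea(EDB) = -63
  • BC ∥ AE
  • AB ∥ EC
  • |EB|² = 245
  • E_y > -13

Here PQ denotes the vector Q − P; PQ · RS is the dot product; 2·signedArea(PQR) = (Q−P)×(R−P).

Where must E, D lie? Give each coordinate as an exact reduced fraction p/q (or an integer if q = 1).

1. E_x = -6  [AB ∥ EC ∩ BC ∥ AE]
2. E_y = -12  [AB ∥ EC ∩ BC ∥ AE]
   → E = (-6, -12)
3. D_x = 5  [2·signedArea(DCA) = -126 ∩ 2·signedArea(EDB) = -63]
4. D_y = -2  [2·signedArea(DCA) = -126 ∩ 2·signedArea(EDB) = -63]
   → D = (5, -2)

D = (5, -2)
E = (-6, -12)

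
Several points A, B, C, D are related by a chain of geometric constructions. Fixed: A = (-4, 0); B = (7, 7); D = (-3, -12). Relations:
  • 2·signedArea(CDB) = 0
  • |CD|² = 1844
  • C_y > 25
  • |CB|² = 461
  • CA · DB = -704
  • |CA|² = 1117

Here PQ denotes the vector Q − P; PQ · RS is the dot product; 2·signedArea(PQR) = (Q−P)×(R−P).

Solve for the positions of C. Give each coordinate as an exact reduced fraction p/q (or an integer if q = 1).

1. C_x = 17  [2·signedArea(CDB) = 0 ∩ CA · DB = -704]
2. C_y = 26  [2·signedArea(CDB) = 0 ∩ CA · DB = -704]
   → C = (17, 26)

C = (17, 26)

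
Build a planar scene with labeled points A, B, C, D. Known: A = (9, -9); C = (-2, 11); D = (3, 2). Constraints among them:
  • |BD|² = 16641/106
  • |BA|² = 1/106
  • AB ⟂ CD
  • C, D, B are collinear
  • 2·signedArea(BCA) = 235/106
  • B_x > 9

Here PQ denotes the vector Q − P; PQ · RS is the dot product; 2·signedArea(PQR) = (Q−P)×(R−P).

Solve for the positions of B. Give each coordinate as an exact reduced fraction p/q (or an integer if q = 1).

B = (963/106, -949/106)

1. B_x = 963/106  [C, D, B are collinear ∩ AB ⟂ CD]
2. B_y = -949/106  [C, D, B are collinear ∩ AB ⟂ CD]
   → B = (963/106, -949/106)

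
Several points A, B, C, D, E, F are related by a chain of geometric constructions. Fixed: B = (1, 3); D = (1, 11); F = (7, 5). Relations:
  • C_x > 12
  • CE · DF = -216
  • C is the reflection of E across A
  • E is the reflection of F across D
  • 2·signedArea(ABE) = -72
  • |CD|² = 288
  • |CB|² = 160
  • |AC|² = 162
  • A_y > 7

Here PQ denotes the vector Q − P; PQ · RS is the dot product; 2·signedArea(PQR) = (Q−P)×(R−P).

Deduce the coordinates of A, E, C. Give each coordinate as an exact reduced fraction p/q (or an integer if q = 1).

1. E_x = -5  [E is the reflection of F across D]
2. E_y = 17  [E is the reflection of F across D]
   → E = (-5, 17)
3. C_x = 13  [line -6·x + 6·y + 84 = 0 ∩ |CB|² = 160]
4. C_y = -1  [line -6·x + 6·y + 84 = 0 ∩ |CB|² = 160]
   → C = (13, -1)
5. A_x = 4  [2·signedArea(ABE) = -72 ∩ C is the reflection of E across A]
6. A_y = 8  [2·signedArea(ABE) = -72 ∩ C is the reflection of E across A]
   → A = (4, 8)

A = (4, 8)
C = (13, -1)
E = (-5, 17)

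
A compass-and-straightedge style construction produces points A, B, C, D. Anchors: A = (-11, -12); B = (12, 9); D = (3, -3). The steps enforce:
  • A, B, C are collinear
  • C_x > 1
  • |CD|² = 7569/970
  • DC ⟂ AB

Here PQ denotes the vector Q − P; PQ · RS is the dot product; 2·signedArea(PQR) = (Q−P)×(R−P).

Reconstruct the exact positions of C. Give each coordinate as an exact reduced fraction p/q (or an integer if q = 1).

1. C_x = 1083/970  [A, B, C are collinear ∩ DC ⟂ AB]
2. C_y = -909/970  [A, B, C are collinear ∩ DC ⟂ AB]
   → C = (1083/970, -909/970)

C = (1083/970, -909/970)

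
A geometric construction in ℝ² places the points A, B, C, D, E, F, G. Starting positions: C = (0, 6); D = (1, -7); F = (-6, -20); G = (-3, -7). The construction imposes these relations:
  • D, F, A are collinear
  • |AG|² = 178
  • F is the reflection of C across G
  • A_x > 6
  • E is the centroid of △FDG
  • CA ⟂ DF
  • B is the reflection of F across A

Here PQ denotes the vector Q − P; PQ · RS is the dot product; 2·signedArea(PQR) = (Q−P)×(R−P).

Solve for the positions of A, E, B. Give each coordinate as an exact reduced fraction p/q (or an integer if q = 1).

1. A_x = 676/109  [D, F, A are collinear ∩ CA ⟂ DF]
2. A_y = 290/109  [D, F, A are collinear ∩ CA ⟂ DF]
   → A = (676/109, 290/109)
3. E_x = -8/3  [E is the centroid of △FDG]
4. E_y = -34/3  [E is the centroid of △FDG]
   → E = (-8/3, -34/3)
5. B_x = 2006/109  [B is the reflection of F across A]
6. B_y = 2760/109  [B is the reflection of F across A]
   → B = (2006/109, 2760/109)

A = (676/109, 290/109)
B = (2006/109, 2760/109)
E = (-8/3, -34/3)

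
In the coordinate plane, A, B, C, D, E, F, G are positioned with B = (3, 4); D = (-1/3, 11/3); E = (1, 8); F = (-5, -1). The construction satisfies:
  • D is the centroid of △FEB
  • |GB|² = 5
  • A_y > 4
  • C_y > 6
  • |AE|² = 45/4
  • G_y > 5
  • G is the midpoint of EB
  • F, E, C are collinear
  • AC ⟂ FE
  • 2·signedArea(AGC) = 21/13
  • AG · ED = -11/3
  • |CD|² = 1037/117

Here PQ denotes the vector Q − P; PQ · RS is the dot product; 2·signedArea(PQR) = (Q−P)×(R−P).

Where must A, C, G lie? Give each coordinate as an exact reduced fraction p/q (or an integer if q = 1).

A = (5/2, 5)
C = (1/13, 86/13)
G = (2, 6)

1. C_x = 1/13  [line -9·x + 6·y + -39 = 0 ∩ |CD|² = 1037/117]
2. C_y = 86/13  [line -9·x + 6·y + -39 = 0 ∩ |CD|² = 1037/117]
   → C = (1/13, 86/13)
3. G_x = 2  [G is the midpoint of EB]
4. G_y = 6  [G is the midpoint of EB]
   → G = (2, 6)
5. A_x = 5/2  [2·signedArea(AGC) = 21/13 ∩ AC ⟂ FE]
6. A_y = 5  [2·signedArea(AGC) = 21/13 ∩ AC ⟂ FE]
   → A = (5/2, 5)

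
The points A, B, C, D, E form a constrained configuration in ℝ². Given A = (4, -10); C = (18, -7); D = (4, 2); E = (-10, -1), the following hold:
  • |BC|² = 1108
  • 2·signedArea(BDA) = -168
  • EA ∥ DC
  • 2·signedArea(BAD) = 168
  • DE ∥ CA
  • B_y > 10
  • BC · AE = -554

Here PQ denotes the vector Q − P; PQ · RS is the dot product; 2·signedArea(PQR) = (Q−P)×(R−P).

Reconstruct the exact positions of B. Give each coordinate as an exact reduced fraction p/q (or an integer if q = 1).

1. B_x = -10  [2·signedArea(BAD) = 168 ∩ BC · AE = -554]
2. B_y = 11  [2·signedArea(BAD) = 168 ∩ BC · AE = -554]
   → B = (-10, 11)

B = (-10, 11)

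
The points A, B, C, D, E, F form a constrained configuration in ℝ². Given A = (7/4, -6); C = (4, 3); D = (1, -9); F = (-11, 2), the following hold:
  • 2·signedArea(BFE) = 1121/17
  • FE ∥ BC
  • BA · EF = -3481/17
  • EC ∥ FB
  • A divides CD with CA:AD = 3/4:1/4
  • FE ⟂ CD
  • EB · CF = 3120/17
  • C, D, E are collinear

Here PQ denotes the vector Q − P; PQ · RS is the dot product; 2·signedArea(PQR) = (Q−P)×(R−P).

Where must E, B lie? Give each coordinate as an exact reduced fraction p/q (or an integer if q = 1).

1. E_x = 49/17  [C, D, E are collinear ∩ FE ⟂ CD]
2. E_y = -25/17  [C, D, E are collinear ∩ FE ⟂ CD]
   → E = (49/17, -25/17)
3. B_x = -168/17  [FE ∥ BC ∩ EC ∥ FB]
4. B_y = 110/17  [FE ∥ BC ∩ EC ∥ FB]
   → B = (-168/17, 110/17)

B = (-168/17, 110/17)
E = (49/17, -25/17)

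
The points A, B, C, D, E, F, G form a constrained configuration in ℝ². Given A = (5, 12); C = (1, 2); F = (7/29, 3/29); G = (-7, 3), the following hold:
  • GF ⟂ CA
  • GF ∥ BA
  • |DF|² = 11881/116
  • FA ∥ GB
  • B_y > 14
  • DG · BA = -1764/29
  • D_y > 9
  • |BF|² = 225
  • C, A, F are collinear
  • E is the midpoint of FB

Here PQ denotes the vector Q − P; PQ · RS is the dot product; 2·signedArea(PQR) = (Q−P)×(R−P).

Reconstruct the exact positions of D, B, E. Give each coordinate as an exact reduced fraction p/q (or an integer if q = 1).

B = (-65/29, 432/29)
D = (4, 19/2)
E = (-1, 15/2)

1. B_x = -65/29  [GF ∥ BA ∩ FA ∥ GB]
2. B_y = 432/29  [GF ∥ BA ∩ FA ∥ GB]
   → B = (-65/29, 432/29)
3. E_x = -1  [E is the midpoint of FB]
4. E_y = 15/2  [E is the midpoint of FB]
   → E = (-1, 15/2)
5. D_x = 4  [line -210/29·x + 84/29·y + 42/29 = 0 ∩ |DF|² = 11881/116]
6. D_y = 19/2  [line -210/29·x + 84/29·y + 42/29 = 0 ∩ |DF|² = 11881/116]
   → D = (4, 19/2)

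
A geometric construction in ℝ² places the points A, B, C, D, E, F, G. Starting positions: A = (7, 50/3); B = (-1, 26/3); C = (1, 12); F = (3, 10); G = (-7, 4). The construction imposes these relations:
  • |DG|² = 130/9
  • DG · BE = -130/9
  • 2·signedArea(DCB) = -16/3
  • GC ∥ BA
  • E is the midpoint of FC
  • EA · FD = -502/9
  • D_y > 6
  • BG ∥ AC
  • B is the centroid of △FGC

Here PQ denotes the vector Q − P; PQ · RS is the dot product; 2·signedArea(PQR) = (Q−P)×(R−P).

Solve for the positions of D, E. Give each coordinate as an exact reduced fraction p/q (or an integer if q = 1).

D = (-4, 19/3)
E = (2, 11)

1. D_x = -4  [line 10/3·x + -2·y + 26 = 0 ∩ |DG|² = 130/9]
2. D_y = 19/3  [line 10/3·x + -2·y + 26 = 0 ∩ |DG|² = 130/9]
   → D = (-4, 19/3)
3. E_x = 2  [E is the midpoint of FC]
4. E_y = 11  [E is the midpoint of FC]
   → E = (2, 11)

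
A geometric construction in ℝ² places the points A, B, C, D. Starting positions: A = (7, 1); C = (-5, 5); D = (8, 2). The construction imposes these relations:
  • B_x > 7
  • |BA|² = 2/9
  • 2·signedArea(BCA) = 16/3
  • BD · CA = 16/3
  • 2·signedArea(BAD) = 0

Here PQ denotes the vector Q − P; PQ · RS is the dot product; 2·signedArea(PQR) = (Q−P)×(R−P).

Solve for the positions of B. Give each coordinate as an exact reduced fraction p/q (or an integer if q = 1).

B = (22/3, 4/3)

1. B_x = 22/3  [2·signedArea(BAD) = 0 ∩ BD · CA = 16/3]
2. B_y = 4/3  [2·signedArea(BAD) = 0 ∩ BD · CA = 16/3]
   → B = (22/3, 4/3)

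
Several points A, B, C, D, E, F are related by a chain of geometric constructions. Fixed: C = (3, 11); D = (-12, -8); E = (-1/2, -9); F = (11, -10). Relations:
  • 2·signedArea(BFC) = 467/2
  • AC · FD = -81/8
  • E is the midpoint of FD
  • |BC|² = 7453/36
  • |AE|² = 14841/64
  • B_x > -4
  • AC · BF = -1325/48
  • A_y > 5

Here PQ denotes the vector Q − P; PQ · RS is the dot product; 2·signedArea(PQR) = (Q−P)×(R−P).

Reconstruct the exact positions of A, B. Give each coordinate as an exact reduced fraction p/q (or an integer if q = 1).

A = (17/8, 6)
B = (-19/6, -2)

1. A_x = 17/8  [line 23·x + -2·y + -295/8 = 0 ∩ |AE|² = 14841/64]
2. A_y = 6  [line 23·x + -2·y + -295/8 = 0 ∩ |AE|² = 14841/64]
   → A = (17/8, 6)
3. B_x = -19/6  [AC · BF = -1325/48 ∩ 2·signedArea(BFC) = 467/2]
4. B_y = -2  [AC · BF = -1325/48 ∩ 2·signedArea(BFC) = 467/2]
   → B = (-19/6, -2)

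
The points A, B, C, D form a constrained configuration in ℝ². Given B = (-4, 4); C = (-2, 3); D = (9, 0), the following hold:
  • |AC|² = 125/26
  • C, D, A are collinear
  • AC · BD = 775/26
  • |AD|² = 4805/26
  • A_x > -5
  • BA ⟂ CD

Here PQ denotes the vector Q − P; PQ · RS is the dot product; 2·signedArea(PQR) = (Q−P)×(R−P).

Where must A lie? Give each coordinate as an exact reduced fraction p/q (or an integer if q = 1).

A = (-107/26, 93/26)

1. A_x = -107/26  [C, D, A are collinear ∩ BA ⟂ CD]
2. A_y = 93/26  [C, D, A are collinear ∩ BA ⟂ CD]
   → A = (-107/26, 93/26)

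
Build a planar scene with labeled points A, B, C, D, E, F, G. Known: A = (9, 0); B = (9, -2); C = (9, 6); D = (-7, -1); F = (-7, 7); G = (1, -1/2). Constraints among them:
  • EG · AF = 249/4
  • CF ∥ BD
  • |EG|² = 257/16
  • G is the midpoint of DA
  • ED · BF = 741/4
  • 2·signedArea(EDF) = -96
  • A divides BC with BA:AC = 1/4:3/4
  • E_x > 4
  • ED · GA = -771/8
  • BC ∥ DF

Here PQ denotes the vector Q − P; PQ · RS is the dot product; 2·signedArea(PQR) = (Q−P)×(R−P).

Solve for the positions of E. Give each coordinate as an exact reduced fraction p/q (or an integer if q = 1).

E = (5, -1/4)

1. E_x = 5  [ED · GA = -771/8 ∩ ED · BF = 741/4]
2. E_y = -1/4  [ED · GA = -771/8 ∩ ED · BF = 741/4]
   → E = (5, -1/4)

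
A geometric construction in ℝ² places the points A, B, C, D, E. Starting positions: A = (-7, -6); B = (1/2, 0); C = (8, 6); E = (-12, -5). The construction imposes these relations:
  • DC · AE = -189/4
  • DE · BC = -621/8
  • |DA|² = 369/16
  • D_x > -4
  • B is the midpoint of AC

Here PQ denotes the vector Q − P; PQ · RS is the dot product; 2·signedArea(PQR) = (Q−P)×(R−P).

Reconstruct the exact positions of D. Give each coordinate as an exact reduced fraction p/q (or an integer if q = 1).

1. D_x = -13/4  [DE · BC = -621/8 ∩ DC · AE = -189/4]
2. D_y = -3  [DE · BC = -621/8 ∩ DC · AE = -189/4]
   → D = (-13/4, -3)

D = (-13/4, -3)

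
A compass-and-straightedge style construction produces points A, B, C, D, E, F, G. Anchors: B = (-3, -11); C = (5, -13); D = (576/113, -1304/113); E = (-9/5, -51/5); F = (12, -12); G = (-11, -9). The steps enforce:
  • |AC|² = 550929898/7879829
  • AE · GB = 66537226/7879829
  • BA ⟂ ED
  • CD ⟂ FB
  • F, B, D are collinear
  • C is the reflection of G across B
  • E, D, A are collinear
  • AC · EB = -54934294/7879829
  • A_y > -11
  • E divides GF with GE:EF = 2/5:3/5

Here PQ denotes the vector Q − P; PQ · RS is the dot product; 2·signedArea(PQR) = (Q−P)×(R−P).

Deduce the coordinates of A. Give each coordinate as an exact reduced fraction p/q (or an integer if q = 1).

A = (-22115646/7879829, -78833458/7879829)

1. A_x = -22115646/7879829  [E, D, A are collinear ∩ BA ⟂ ED]
2. A_y = -78833458/7879829  [E, D, A are collinear ∩ BA ⟂ ED]
   → A = (-22115646/7879829, -78833458/7879829)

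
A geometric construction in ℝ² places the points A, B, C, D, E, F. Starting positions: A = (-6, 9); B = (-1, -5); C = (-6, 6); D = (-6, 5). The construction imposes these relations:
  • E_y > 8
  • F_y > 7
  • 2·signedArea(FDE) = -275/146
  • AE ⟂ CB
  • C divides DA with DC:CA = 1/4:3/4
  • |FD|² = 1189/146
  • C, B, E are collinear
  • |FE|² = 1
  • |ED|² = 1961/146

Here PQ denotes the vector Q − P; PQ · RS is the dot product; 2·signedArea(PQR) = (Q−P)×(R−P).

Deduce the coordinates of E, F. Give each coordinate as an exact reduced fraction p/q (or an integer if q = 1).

1. E_x = -1041/146  [C, B, E are collinear ∩ AE ⟂ CB]
2. E_y = 1239/146  [C, B, E are collinear ∩ AE ⟂ CB]
   → E = (-1041/146, 1239/146)
3. F_x = -931/146  [line -509/146·x + -165/146·y + -977/73 = 0 ∩ |FD|² = 1189/146]
4. F_y = 1143/146  [line -509/146·x + -165/146·y + -977/73 = 0 ∩ |FD|² = 1189/146]
   → F = (-931/146, 1143/146)

E = (-1041/146, 1239/146)
F = (-931/146, 1143/146)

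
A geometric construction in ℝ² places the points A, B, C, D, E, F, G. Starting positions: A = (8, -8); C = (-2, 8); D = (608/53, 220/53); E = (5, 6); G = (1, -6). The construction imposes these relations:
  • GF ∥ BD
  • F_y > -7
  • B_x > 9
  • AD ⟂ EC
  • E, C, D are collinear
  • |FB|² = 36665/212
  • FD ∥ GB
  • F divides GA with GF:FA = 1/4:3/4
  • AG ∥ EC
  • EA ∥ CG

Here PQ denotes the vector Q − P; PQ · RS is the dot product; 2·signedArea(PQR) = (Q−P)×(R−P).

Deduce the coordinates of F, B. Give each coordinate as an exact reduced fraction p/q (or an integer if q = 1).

1. F_x = 11/4  [F divides GA with GF:FA = 1/4:3/4]
2. F_y = -13/2  [F divides GA with GF:FA = 1/4:3/4]
   → F = (11/4, -13/2)
3. B_x = 2061/212  [GF ∥ BD ∩ FD ∥ GB]
4. B_y = 493/106  [GF ∥ BD ∩ FD ∥ GB]
   → B = (2061/212, 493/106)

B = (2061/212, 493/106)
F = (11/4, -13/2)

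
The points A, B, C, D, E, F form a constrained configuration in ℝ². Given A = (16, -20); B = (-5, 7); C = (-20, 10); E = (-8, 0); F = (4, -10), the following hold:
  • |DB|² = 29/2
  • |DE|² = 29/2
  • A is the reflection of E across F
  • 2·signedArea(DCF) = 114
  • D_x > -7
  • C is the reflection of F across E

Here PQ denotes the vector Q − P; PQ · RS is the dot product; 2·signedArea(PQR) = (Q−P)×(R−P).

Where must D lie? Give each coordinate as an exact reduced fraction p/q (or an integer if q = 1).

D = (-13/2, 7/2)

1. D_x = -13/2  [line 20·x + 24·y + 46 = 0 ∩ |DB|² = 29/2]
2. D_y = 7/2  [line 20·x + 24·y + 46 = 0 ∩ |DB|² = 29/2]
   → D = (-13/2, 7/2)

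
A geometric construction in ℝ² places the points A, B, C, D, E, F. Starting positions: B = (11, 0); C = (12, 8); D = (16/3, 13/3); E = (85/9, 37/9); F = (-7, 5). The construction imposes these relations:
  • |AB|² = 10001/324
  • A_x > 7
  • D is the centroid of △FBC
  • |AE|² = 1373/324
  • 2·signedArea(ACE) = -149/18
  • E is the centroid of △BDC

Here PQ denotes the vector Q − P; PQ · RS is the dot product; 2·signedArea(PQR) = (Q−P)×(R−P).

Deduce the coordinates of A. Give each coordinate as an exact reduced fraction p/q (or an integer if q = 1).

1. A_x = 133/18  [line 35/9·x + -23/9·y + -323/18 = 0 ∩ |AB|² = 10001/324]
2. A_y = 38/9  [line 35/9·x + -23/9·y + -323/18 = 0 ∩ |AB|² = 10001/324]
   → A = (133/18, 38/9)

A = (133/18, 38/9)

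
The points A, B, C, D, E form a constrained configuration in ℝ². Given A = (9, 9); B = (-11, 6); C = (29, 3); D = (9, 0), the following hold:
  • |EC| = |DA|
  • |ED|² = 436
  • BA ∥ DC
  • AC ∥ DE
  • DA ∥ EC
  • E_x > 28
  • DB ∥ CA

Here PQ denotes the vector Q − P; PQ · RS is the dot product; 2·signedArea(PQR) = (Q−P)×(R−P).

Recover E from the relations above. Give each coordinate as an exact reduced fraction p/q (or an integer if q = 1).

1. E_x = 29  [DA ∥ EC ∩ AC ∥ DE]
2. E_y = -6  [DA ∥ EC ∩ AC ∥ DE]
   → E = (29, -6)

E = (29, -6)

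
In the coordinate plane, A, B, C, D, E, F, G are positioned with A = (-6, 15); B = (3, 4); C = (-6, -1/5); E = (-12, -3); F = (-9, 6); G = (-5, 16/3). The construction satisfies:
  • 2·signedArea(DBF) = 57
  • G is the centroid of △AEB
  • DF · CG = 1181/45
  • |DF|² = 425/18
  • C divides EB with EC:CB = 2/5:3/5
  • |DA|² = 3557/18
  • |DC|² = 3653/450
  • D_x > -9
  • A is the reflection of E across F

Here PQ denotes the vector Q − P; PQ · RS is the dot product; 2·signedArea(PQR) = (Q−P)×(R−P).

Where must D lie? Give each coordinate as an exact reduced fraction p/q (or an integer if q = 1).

D = (-17/2, 7/6)

1. D_x = -17/2  [2·signedArea(DBF) = 57 ∩ DF · CG = 1181/45]
2. D_y = 7/6  [2·signedArea(DBF) = 57 ∩ DF · CG = 1181/45]
   → D = (-17/2, 7/6)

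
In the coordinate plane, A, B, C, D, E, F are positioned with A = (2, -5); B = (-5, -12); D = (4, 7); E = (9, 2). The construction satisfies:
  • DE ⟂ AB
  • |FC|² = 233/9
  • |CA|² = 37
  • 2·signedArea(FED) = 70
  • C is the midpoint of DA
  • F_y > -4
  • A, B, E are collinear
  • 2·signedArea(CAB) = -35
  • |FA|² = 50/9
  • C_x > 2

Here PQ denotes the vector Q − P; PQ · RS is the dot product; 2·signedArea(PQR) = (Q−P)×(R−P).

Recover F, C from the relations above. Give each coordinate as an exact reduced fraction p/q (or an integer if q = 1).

C = (3, 1)
F = (1/3, -10/3)

1. F_x = 1/3  [line -5·x + -5·y + -15 = 0 ∩ |FA|² = 50/9]
2. F_y = -10/3  [line -5·x + -5·y + -15 = 0 ∩ |FA|² = 50/9]
   → F = (1/3, -10/3)
3. C_x = 3  [C is the midpoint of DA]
4. C_y = 1  [C is the midpoint of DA]
   → C = (3, 1)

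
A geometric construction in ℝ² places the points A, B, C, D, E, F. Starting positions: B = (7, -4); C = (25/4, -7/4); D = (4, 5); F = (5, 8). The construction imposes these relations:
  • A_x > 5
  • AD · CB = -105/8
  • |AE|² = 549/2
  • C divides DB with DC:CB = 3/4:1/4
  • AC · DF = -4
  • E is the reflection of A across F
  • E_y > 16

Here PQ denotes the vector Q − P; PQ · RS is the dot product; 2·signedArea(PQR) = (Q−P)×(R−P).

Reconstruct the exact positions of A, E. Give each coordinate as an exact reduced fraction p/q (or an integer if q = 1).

1. A_x = 23/4  [AD · CB = -105/8 ∩ AC · DF = -4]
2. A_y = -1/4  [AD · CB = -105/8 ∩ AC · DF = -4]
   → A = (23/4, -1/4)
3. E_x = 17/4  [E is the reflection of A across F]
4. E_y = 65/4  [E is the reflection of A across F]
   → E = (17/4, 65/4)

A = (23/4, -1/4)
E = (17/4, 65/4)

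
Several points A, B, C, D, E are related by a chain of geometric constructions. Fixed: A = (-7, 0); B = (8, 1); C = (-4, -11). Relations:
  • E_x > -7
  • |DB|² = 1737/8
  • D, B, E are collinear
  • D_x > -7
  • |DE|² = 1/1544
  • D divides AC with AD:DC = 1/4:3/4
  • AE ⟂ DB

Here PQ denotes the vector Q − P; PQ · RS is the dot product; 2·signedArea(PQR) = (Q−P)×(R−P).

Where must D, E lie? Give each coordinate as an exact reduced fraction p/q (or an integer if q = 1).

1. D_x = -25/4  [D divides AC with AD:DC = 1/4:3/4]
2. D_y = -11/4  [D divides AC with AD:DC = 1/4:3/4]
   → D = (-25/4, -11/4)
3. E_x = -1211/193  [D, B, E are collinear ∩ AE ⟂ DB]
4. E_y = -532/193  [D, B, E are collinear ∩ AE ⟂ DB]
   → E = (-1211/193, -532/193)

D = (-25/4, -11/4)
E = (-1211/193, -532/193)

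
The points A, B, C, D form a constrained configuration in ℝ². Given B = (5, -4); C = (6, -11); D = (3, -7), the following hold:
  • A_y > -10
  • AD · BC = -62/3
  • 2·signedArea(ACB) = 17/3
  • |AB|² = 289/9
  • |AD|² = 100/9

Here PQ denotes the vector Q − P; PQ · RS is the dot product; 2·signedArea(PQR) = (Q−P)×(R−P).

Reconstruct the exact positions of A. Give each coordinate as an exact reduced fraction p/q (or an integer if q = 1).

1. A_x = 5  [AD · BC = -62/3 ∩ 2·signedArea(ACB) = 17/3]
2. A_y = -29/3  [AD · BC = -62/3 ∩ 2·signedArea(ACB) = 17/3]
   → A = (5, -29/3)

A = (5, -29/3)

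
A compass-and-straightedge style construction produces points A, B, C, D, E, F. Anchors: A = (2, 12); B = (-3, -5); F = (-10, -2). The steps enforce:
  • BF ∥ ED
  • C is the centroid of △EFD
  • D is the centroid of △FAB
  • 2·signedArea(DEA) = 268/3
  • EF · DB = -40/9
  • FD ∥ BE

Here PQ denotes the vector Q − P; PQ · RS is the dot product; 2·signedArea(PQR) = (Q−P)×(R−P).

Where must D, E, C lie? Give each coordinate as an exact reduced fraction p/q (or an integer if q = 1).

1. D_x = -11/3  [D is the centroid of △FAB]
2. D_y = 5/3  [D is the centroid of △FAB]
   → D = (-11/3, 5/3)
3. E_x = 10/3  [BF ∥ ED ∩ FD ∥ BE]
4. E_y = -4/3  [BF ∥ ED ∩ FD ∥ BE]
   → E = (10/3, -4/3)
5. C_x = -31/9  [C is the centroid of △EFD]
6. C_y = -5/9  [C is the centroid of △EFD]
   → C = (-31/9, -5/9)

C = (-31/9, -5/9)
D = (-11/3, 5/3)
E = (10/3, -4/3)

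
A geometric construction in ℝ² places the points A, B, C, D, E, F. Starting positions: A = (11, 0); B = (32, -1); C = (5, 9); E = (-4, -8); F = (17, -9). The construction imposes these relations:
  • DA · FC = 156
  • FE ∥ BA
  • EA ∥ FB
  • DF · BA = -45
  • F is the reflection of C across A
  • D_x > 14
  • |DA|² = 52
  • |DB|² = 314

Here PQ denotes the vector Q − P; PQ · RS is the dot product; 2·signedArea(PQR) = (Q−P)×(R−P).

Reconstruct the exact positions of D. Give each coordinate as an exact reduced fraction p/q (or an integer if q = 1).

D = (15, -6)

1. D_x = 15  [DA · FC = 156 ∩ DF · BA = -45]
2. D_y = -6  [DA · FC = 156 ∩ DF · BA = -45]
   → D = (15, -6)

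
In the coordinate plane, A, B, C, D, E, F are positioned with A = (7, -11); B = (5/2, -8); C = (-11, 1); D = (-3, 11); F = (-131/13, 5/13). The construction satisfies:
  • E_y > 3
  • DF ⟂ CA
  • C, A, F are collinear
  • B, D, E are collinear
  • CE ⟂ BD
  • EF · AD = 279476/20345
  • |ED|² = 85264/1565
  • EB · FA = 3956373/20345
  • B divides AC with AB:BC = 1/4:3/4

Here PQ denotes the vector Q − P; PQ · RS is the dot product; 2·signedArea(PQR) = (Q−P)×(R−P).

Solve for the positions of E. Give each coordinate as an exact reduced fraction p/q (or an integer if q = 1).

1. E_x = -1483/1565  [B, D, E are collinear ∩ CE ⟂ BD]
2. E_y = 6119/1565  [B, D, E are collinear ∩ CE ⟂ BD]
   → E = (-1483/1565, 6119/1565)

E = (-1483/1565, 6119/1565)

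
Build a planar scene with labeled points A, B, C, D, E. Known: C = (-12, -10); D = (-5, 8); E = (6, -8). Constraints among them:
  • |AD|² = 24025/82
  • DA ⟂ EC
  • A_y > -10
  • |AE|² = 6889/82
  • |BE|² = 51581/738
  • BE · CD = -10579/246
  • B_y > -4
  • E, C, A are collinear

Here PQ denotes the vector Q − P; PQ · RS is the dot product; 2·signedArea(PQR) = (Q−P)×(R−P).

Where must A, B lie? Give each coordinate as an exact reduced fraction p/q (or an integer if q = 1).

1. A_x = -255/82  [E, C, A are collinear ∩ DA ⟂ EC]
2. A_y = -739/82  [E, C, A are collinear ∩ DA ⟂ EC]
   → A = (-255/82, -739/82)
3. B_x = -173/246  [line -7·x + -18·y + -14513/246 = 0 ∩ |BE|² = 51581/738]
4. B_y = -739/246  [line -7·x + -18·y + -14513/246 = 0 ∩ |BE|² = 51581/738]
   → B = (-173/246, -739/246)

A = (-255/82, -739/82)
B = (-173/246, -739/246)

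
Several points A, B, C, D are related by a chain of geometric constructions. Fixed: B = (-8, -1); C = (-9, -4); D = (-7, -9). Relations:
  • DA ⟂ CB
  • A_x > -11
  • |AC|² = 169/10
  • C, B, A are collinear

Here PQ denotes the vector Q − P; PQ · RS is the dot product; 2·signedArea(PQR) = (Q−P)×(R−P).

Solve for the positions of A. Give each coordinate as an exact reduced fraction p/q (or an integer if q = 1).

1. A_x = -103/10  [C, B, A are collinear ∩ DA ⟂ CB]
2. A_y = -79/10  [C, B, A are collinear ∩ DA ⟂ CB]
   → A = (-103/10, -79/10)

A = (-103/10, -79/10)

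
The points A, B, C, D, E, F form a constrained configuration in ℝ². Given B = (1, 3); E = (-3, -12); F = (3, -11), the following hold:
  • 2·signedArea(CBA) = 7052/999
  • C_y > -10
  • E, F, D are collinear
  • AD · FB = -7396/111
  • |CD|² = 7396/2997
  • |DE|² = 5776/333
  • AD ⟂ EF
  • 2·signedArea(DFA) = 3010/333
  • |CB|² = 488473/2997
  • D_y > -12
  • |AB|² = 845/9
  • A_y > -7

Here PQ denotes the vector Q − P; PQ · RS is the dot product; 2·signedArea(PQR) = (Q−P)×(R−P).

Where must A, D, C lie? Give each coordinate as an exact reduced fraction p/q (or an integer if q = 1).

A = (1/3, -20/3)
C = (283/333, -1084/111)
D = (41/37, -1256/111)

1. D_x = 41/37  [line -1·x + 6·y + 69 = 0 ∩ |DE|² = 5776/333]
2. D_y = -1256/111  [line -1·x + 6·y + 69 = 0 ∩ |DE|² = 5776/333]
   → D = (41/37, -1256/111)
3. A_x = 1/3  [AD · FB = -7396/111 ∩ AD ⟂ EF]
4. A_y = -20/3  [AD · FB = -7396/111 ∩ AD ⟂ EF]
   → A = (1/3, -20/3)
5. C_x = 283/333  [line 29/3·x + -2/3·y + -14711/999 = 0 ∩ |CD|² = 7396/2997]
6. C_y = -1084/111  [line 29/3·x + -2/3·y + -14711/999 = 0 ∩ |CD|² = 7396/2997]
   → C = (283/333, -1084/111)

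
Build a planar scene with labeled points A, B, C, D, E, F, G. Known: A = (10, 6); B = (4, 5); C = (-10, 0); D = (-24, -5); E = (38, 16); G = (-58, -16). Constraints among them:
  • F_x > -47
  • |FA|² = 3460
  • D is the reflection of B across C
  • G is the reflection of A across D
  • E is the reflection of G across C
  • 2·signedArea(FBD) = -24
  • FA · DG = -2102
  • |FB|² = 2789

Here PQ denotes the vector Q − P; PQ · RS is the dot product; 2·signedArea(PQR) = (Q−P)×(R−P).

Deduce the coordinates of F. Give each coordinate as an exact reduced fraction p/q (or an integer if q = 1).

F = (-46, -12)

1. F_x = -46  [2·signedArea(FBD) = -24 ∩ FA · DG = -2102]
2. F_y = -12  [2·signedArea(FBD) = -24 ∩ FA · DG = -2102]
   → F = (-46, -12)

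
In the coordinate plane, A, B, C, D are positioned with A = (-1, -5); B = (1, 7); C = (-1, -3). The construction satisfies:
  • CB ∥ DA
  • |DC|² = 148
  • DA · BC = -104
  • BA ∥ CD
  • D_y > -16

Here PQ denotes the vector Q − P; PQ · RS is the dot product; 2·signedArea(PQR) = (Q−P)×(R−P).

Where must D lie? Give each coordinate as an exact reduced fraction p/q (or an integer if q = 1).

1. D_x = -3  [CB ∥ DA ∩ BA ∥ CD]
2. D_y = -15  [CB ∥ DA ∩ BA ∥ CD]
   → D = (-3, -15)

D = (-3, -15)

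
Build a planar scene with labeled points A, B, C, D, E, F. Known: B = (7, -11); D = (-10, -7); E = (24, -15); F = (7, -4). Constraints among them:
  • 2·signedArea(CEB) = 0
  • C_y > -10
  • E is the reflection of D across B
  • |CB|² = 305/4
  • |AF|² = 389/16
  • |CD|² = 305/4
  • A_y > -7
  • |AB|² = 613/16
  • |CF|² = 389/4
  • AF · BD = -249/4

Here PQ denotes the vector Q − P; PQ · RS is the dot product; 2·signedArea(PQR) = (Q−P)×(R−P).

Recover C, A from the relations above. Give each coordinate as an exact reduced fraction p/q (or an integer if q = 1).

1. C_x = -3/2  [line -4·x + -17·y + -159 = 0 ∩ |CF|² = 389/4]
2. C_y = -9  [line -4·x + -17·y + -159 = 0 ∩ |CF|² = 389/4]
   → C = (-3/2, -9)
3. A_x = 11/4  [line 17·x + -4·y + -291/4 = 0 ∩ |AB|² = 613/16]
4. A_y = -13/2  [line 17·x + -4·y + -291/4 = 0 ∩ |AB|² = 613/16]
   → A = (11/4, -13/2)

A = (11/4, -13/2)
C = (-3/2, -9)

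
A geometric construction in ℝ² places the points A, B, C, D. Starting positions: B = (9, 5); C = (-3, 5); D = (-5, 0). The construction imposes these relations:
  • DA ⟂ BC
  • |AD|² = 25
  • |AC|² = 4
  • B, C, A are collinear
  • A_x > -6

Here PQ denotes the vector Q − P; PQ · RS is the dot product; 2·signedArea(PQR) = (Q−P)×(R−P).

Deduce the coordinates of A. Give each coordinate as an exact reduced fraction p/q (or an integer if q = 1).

A = (-5, 5)

1. A_x = -5  [B, C, A are collinear ∩ DA ⟂ BC]
2. A_y = 5  [B, C, A are collinear ∩ DA ⟂ BC]
   → A = (-5, 5)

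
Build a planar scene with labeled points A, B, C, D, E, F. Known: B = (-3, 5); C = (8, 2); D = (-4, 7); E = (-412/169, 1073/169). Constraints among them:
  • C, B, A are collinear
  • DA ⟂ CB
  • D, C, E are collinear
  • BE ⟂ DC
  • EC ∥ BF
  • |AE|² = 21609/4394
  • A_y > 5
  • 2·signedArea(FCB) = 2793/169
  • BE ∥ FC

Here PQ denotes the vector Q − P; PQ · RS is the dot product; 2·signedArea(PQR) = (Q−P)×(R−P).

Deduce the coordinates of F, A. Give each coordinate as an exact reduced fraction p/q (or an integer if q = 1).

1. F_x = 1257/169  [BE ∥ FC ∩ EC ∥ BF]
2. F_y = 110/169  [BE ∥ FC ∩ EC ∥ BF]
   → F = (1257/169, 110/169)
3. A_x = -577/130  [C, B, A are collinear ∩ DA ⟂ CB]
4. A_y = 701/130  [C, B, A are collinear ∩ DA ⟂ CB]
   → A = (-577/130, 701/130)

A = (-577/130, 701/130)
F = (1257/169, 110/169)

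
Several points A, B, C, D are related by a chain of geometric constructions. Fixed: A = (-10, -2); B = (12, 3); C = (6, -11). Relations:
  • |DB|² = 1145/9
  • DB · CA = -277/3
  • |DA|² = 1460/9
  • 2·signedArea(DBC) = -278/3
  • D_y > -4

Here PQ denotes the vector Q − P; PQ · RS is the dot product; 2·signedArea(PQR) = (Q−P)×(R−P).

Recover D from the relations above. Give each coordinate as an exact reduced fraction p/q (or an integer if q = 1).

1. D_x = 8/3  [DB · CA = -277/3 ∩ 2·signedArea(DBC) = -278/3]
2. D_y = -10/3  [DB · CA = -277/3 ∩ 2·signedArea(DBC) = -278/3]
   → D = (8/3, -10/3)

D = (8/3, -10/3)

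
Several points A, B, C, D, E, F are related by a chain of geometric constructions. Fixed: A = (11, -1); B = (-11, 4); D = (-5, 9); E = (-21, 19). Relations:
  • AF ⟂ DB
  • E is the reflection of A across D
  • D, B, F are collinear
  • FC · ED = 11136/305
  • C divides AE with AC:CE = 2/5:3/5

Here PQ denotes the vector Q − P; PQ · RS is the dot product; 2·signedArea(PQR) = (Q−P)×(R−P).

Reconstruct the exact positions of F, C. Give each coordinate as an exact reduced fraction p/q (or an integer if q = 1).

C = (-9/5, 7)
F = (-29/61, 779/61)

1. F_x = -29/61  [D, B, F are collinear ∩ AF ⟂ DB]
2. F_y = 779/61  [D, B, F are collinear ∩ AF ⟂ DB]
   → F = (-29/61, 779/61)
3. C_x = -9/5  [C divides AE with AC:CE = 2/5:3/5]
4. C_y = 7  [C divides AE with AC:CE = 2/5:3/5]
   → C = (-9/5, 7)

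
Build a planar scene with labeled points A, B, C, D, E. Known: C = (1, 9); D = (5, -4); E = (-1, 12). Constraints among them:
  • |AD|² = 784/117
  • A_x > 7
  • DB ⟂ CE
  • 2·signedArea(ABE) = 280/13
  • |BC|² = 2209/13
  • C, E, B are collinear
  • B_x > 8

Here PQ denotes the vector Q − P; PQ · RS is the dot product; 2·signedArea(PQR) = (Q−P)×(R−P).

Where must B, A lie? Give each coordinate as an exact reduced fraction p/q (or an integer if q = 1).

A = (93/13, -100/39)
B = (107/13, -24/13)

1. B_x = 107/13  [C, E, B are collinear ∩ DB ⟂ CE]
2. B_y = -24/13  [C, E, B are collinear ∩ DB ⟂ CE]
   → B = (107/13, -24/13)
3. A_x = 93/13  [line -180/13·x + -120/13·y + 980/13 = 0 ∩ |AD|² = 784/117]
4. A_y = -100/39  [line -180/13·x + -120/13·y + 980/13 = 0 ∩ |AD|² = 784/117]
   → A = (93/13, -100/39)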